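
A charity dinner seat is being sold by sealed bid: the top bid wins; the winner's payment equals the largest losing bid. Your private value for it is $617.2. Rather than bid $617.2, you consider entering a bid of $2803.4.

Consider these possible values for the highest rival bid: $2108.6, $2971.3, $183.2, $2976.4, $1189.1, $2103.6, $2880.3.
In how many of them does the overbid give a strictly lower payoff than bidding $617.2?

3

The deviation hurts exactly when the highest competing bid lies strictly between $617.2 and $2803.4 — overbidding then wins at a price above your value.
$2108.6: inside the interval → strictly worse (loss $1491.4).
$2971.3: above both → same outcome either way.
$183.2: below both → same outcome either way.
$2976.4: above both → same outcome either way.
$1189.1: inside the interval → strictly worse (loss $571.9).
$2103.6: inside the interval → strictly worse (loss $1486.4).
$2880.3: above both → same outcome either way.
Count: 3.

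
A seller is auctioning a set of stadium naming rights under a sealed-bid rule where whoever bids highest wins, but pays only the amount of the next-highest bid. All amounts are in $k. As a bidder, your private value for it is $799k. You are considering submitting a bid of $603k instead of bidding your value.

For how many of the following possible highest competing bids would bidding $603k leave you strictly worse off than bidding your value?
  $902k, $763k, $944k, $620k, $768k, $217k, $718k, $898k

The deviation hurts exactly when the highest competing bid lies strictly between $603k and $799k — underbidding then forfeits a profitable win.
$902k: above both → same outcome either way.
$763k: inside the interval → strictly worse (loss $36k).
$944k: above both → same outcome either way.
$620k: inside the interval → strictly worse (loss $179k).
$768k: inside the interval → strictly worse (loss $31k).
$217k: below both → same outcome either way.
$718k: inside the interval → strictly worse (loss $81k).
$898k: above both → same outcome either way.
Count: 4.

4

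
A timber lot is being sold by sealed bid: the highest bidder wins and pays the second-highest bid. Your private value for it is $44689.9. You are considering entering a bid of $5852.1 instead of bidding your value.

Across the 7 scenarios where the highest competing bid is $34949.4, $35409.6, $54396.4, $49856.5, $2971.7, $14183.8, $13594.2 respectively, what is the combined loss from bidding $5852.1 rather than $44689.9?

$80622.6

The deviation costs you only when the competing bid falls strictly between $5852.1 and $44689.9; elsewhere both bids give the same outcome.
$34949.4: truthful payoff $9740.5, deviation payoff $0 → loss $9740.5.
$35409.6: truthful payoff $9280.3, deviation payoff $0 → loss $9280.3.
$54396.4: outcomes coincide → loss $0.
$49856.5: outcomes coincide → loss $0.
$2971.7: outcomes coincide → loss $0.
$14183.8: truthful payoff $30506.1, deviation payoff $0 → loss $30506.1.
$13594.2: truthful payoff $31095.7, deviation payoff $0 → loss $31095.7.
Total loss = $9740.5 + $9280.3 + $30506.1 + $31095.7 = $80622.6.
Truthful bidding weakly dominates here: raising your bid can only win items priced above your value, and lowering it can only forfeit items priced below.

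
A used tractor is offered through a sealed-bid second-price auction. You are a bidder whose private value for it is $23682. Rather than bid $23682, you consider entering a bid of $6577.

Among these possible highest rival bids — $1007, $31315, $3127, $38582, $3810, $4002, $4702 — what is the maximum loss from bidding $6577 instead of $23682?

$0

$1007: same outcome either way → loss $0.
$31315: same outcome either way → loss $0.
$3127: same outcome either way → loss $0.
$38582: same outcome either way → loss $0.
$3810: same outcome either way → loss $0.
$4002: same outcome either way → loss $0.
$4702: same outcome either way → loss $0.
Maximum loss: $0.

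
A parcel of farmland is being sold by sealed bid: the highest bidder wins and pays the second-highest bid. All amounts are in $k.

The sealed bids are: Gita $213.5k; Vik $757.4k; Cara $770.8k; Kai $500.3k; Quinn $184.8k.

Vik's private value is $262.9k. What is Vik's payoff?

$0k

Highest bid: Cara at $770.8k, so Cara wins.
Second-highest bid: Vik at $757.4k — that is the price the winner pays.
Vik did not win, so Vik pays nothing and receives nothing: payoff $0k.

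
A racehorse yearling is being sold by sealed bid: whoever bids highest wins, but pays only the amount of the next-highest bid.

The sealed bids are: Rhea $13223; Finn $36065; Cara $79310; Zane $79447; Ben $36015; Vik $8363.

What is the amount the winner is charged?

Highest bid: Zane at $79447, so Zane wins.
Second-highest bid: Cara at $79310 — that is the price the winner pays.

$79310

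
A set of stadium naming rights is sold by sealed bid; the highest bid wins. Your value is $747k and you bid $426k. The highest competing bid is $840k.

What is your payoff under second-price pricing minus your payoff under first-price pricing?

Your bid $426k is below $840k, so you lose under either rule.
Payoff is $0k in both cases; difference = $0k.

$0k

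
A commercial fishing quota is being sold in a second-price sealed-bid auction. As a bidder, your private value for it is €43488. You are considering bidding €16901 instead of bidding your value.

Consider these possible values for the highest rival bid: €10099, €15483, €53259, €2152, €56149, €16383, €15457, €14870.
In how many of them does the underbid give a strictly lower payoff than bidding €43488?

0

The deviation hurts exactly when the highest competing bid lies strictly between €16901 and €43488 — underbidding then forfeits a profitable win.
€10099: below both → same outcome either way.
€15483: below both → same outcome either way.
€53259: above both → same outcome either way.
€2152: below both → same outcome either way.
€56149: above both → same outcome either way.
€16383: below both → same outcome either way.
€15457: below both → same outcome either way.
€14870: below both → same outcome either way.
Count: 0.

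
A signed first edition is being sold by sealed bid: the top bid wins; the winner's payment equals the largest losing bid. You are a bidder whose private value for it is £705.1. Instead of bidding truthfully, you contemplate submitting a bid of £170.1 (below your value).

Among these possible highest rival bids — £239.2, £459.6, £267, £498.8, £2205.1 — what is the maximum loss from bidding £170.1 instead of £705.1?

£239.2: truthful gives £465.9, deviation gives £0 → loss £465.9.
£459.6: truthful gives £245.5, deviation gives £0 → loss £245.5.
£267: truthful gives £438.1, deviation gives £0 → loss £438.1.
£498.8: truthful gives £206.3, deviation gives £0 → loss £206.3.
£2205.1: same outcome either way → loss £0.
Maximum loss: £465.9.

£465.9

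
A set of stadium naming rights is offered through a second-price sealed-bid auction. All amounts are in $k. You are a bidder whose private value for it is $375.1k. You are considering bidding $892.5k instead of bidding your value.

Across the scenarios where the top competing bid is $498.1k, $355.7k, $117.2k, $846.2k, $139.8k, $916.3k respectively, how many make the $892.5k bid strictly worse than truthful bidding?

2

The deviation hurts exactly when the highest competing bid lies strictly between $375.1k and $892.5k — overbidding then wins at a price above your value.
$498.1k: inside the interval → strictly worse (loss $123k).
$355.7k: below both → same outcome either way.
$117.2k: below both → same outcome either way.
$846.2k: inside the interval → strictly worse (loss $471.1k).
$139.8k: below both → same outcome either way.
$916.3k: above both → same outcome either way.
Count: 2.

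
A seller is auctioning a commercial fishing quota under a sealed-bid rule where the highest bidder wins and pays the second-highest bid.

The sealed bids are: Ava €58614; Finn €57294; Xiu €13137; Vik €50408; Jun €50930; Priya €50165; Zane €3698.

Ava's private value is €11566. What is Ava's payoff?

−€45728

Highest bid: Ava at €58614, so Ava wins.
Second-highest bid: Finn at €57294 — that is the price the winner pays.
Ava's payoff = value − price = €11566 − €57294 = −€45728.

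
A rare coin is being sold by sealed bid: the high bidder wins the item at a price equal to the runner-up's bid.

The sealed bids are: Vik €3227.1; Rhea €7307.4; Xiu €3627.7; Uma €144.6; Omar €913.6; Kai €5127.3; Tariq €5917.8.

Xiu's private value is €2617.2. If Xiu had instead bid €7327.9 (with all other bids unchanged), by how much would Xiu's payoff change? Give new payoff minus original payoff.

−€4690.2

The highest bid among the other bidders is €7307.4; Xiu's bid doesn't change that.
Original bid €3627.7: Xiu is not highest (top rival bid is €7307.4); payoff €0.
Alternative bid €7327.9: Xiu is highest, pays the top rival bid €7307.4; payoff €2617.2 − €7307.4 = −€4690.2.
Change in payoff = −€4690.2 − (€0) = −€4690.2.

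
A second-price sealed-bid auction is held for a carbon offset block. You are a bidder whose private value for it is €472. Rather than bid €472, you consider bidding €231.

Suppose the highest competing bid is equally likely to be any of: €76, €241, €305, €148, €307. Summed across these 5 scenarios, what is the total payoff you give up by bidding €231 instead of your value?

€563

The deviation costs you only when the competing bid falls strictly between €231 and €472; elsewhere both bids give the same outcome.
€76: outcomes coincide → loss €0.
€241: truthful payoff €231, deviation payoff €0 → loss €231.
€305: truthful payoff €167, deviation payoff €0 → loss €167.
€148: outcomes coincide → loss €0.
€307: truthful payoff €165, deviation payoff €0 → loss €165.
Total loss = €231 + €167 + €165 = €563.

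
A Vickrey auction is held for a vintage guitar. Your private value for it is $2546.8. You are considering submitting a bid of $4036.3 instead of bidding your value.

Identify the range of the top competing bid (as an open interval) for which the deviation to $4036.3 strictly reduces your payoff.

If the competing bid is below $2546.8, both bids win at the same price — no difference.
If it is above $4036.3, both bids lose — no difference.
If it lies strictly between $2546.8 and $4036.3, bidding your value loses (payoff 0) while bidding $4036.3 wins at a price above your value (payoff negative).
So the deviation strictly hurts on the open interval ($2546.8, $4036.3).
Truthful bidding weakly dominates here: raising your bid can only win items priced above your value, and lowering it can only forfeit items priced below.

($2546.8, $4036.3)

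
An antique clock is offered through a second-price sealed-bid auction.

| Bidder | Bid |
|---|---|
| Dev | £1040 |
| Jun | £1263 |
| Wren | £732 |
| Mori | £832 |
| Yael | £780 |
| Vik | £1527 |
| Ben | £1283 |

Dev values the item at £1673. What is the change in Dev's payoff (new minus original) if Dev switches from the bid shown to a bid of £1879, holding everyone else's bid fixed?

£146

The highest bid among the other bidders is £1527; Dev's bid doesn't change that.
Original bid £1040: Dev is not highest (top rival bid is £1527); payoff £0.
Alternative bid £1879: Dev is highest, pays the top rival bid £1527; payoff £1673 − £1527 = £146.
Change in payoff = £146 − (£0) = £146.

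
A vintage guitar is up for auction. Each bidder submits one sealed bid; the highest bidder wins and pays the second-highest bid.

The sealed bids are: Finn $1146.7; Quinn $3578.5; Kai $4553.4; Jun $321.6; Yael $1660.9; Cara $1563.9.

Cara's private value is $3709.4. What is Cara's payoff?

$0

Highest bid: Kai at $4553.4, so Kai wins.
Second-highest bid: Quinn at $3578.5 — that is the price the winner pays.
Cara did not win, so Cara pays nothing and receives nothing: payoff $0.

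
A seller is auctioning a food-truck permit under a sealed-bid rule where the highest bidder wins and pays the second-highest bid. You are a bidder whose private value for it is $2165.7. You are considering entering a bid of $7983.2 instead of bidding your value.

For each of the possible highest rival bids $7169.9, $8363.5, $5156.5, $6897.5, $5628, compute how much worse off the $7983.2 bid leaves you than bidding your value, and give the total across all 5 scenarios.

The deviation costs you only when the competing bid falls strictly between $2165.7 and $7983.2; elsewhere both bids give the same outcome.
$7169.9: truthful payoff $0, deviation payoff −$5004.2 → loss $5004.2.
$8363.5: outcomes coincide → loss $0.
$5156.5: truthful payoff $0, deviation payoff −$2990.8 → loss $2990.8.
$6897.5: truthful payoff $0, deviation payoff −$4731.8 → loss $4731.8.
$5628: truthful payoff $0, deviation payoff −$3462.3 → loss $3462.3.
Total loss = $5004.2 + $2990.8 + $4731.8 + $3462.3 = $16189.1.

$16189.1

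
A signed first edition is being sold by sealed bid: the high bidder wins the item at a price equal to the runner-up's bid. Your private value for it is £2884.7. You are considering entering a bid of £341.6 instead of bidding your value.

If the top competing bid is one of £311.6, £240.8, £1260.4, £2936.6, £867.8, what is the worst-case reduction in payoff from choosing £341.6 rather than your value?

£311.6: same outcome either way → loss £0.
£240.8: same outcome either way → loss £0.
£1260.4: truthful gives £1624.3, deviation gives £0 → loss £1624.3.
£2936.6: same outcome either way → loss £0.
£867.8: truthful gives £2016.9, deviation gives £0 → loss £2016.9.
Maximum loss: £2016.9.

£2016.9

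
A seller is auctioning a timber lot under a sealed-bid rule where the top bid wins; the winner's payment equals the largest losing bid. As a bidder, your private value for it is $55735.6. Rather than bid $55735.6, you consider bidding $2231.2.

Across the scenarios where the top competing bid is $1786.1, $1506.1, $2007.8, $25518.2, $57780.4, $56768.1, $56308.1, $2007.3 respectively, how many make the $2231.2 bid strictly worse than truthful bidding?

The deviation hurts exactly when the highest competing bid lies strictly between $2231.2 and $55735.6 — underbidding then forfeits a profitable win.
$1786.1: below both → same outcome either way.
$1506.1: below both → same outcome either way.
$2007.8: below both → same outcome either way.
$25518.2: inside the interval → strictly worse (loss $30217.4).
$57780.4: above both → same outcome either way.
$56768.1: above both → same outcome either way.
$56308.1: above both → same outcome either way.
$2007.3: below both → same outcome either way.
Count: 1.

1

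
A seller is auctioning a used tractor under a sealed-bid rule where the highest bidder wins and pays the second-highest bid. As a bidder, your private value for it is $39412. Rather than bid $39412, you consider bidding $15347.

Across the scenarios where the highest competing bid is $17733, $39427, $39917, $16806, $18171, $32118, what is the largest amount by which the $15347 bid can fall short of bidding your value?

$17733: truthful gives $21679, deviation gives $0 → loss $21679.
$39427: same outcome either way → loss $0.
$39917: same outcome either way → loss $0.
$16806: truthful gives $22606, deviation gives $0 → loss $22606.
$18171: truthful gives $21241, deviation gives $0 → loss $21241.
$32118: truthful gives $7294, deviation gives $0 → loss $7294.
Maximum loss: $22606.

$22606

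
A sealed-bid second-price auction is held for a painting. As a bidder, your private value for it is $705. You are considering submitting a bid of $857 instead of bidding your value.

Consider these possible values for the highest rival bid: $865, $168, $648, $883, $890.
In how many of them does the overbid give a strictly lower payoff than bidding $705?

0

The deviation hurts exactly when the highest competing bid lies strictly between $705 and $857 — overbidding then wins at a price above your value.
$865: above both → same outcome either way.
$168: below both → same outcome either way.
$648: below both → same outcome either way.
$883: above both → same outcome either way.
$890: above both → same outcome either way.
Count: 0.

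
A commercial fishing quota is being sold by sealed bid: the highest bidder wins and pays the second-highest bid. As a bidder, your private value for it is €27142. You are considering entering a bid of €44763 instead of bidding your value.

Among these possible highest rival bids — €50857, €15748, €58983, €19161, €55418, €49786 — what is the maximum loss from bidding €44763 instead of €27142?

€0

€50857: same outcome either way → loss €0.
€15748: same outcome either way → loss €0.
€58983: same outcome either way → loss €0.
€19161: same outcome either way → loss €0.
€55418: same outcome either way → loss €0.
€49786: same outcome either way → loss €0.
Maximum loss: €0.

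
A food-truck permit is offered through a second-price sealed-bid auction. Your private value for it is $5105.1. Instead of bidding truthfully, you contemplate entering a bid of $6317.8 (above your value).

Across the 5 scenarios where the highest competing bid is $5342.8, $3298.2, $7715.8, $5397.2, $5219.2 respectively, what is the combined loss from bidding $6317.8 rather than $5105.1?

$643.9

The deviation costs you only when the competing bid falls strictly between $5105.1 and $6317.8; elsewhere both bids give the same outcome.
$5342.8: truthful payoff $0, deviation payoff −$237.7 → loss $237.7.
$3298.2: outcomes coincide → loss $0.
$7715.8: outcomes coincide → loss $0.
$5397.2: truthful payoff $0, deviation payoff −$292.1 → loss $292.1.
$5219.2: truthful payoff $0, deviation payoff −$114.1 → loss $114.1.
Total loss = $237.7 + $292.1 + $114.1 = $643.9.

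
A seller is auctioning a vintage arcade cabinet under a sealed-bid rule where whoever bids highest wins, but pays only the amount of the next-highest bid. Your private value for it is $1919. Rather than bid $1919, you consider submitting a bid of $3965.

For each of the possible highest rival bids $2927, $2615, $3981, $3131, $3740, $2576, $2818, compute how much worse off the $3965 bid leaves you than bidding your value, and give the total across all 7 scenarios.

The deviation costs you only when the competing bid falls strictly between $1919 and $3965; elsewhere both bids give the same outcome.
$2927: truthful payoff $0, deviation payoff −$1008 → loss $1008.
$2615: truthful payoff $0, deviation payoff −$696 → loss $696.
$3981: outcomes coincide → loss $0.
$3131: truthful payoff $0, deviation payoff −$1212 → loss $1212.
$3740: truthful payoff $0, deviation payoff −$1821 → loss $1821.
$2576: truthful payoff $0, deviation payoff −$657 → loss $657.
$2818: truthful payoff $0, deviation payoff −$899 → loss $899.
Total loss = $1008 + $696 + $1212 + $1821 + $657 + $899 = $6293.

$6293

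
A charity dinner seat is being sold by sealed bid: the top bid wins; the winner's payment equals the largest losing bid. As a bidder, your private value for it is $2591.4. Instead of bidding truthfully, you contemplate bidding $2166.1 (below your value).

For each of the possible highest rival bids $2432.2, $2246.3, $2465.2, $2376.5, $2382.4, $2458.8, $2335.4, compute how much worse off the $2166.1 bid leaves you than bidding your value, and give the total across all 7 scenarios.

$1443

The deviation costs you only when the competing bid falls strictly between $2166.1 and $2591.4; elsewhere both bids give the same outcome.
$2432.2: truthful payoff $159.2, deviation payoff $0 → loss $159.2.
$2246.3: truthful payoff $345.1, deviation payoff $0 → loss $345.1.
$2465.2: truthful payoff $126.2, deviation payoff $0 → loss $126.2.
$2376.5: truthful payoff $214.9, deviation payoff $0 → loss $214.9.
$2382.4: truthful payoff $209, deviation payoff $0 → loss $209.
$2458.8: truthful payoff $132.6, deviation payoff $0 → loss $132.6.
$2335.4: truthful payoff $256, deviation payoff $0 → loss $256.
Total loss = $159.2 + $345.1 + $126.2 + $214.9 + $209 + $132.6 + $256 = $1443.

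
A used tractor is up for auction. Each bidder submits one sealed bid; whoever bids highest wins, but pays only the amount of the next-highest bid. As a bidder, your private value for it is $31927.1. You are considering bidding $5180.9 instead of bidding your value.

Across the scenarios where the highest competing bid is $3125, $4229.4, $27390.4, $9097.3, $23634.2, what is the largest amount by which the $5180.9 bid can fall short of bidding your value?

$22829.8

$3125: same outcome either way → loss $0.
$4229.4: same outcome either way → loss $0.
$27390.4: truthful gives $4536.7, deviation gives $0 → loss $4536.7.
$9097.3: truthful gives $22829.8, deviation gives $0 → loss $22829.8.
$23634.2: truthful gives $8292.9, deviation gives $0 → loss $8292.9.
Maximum loss: $22829.8.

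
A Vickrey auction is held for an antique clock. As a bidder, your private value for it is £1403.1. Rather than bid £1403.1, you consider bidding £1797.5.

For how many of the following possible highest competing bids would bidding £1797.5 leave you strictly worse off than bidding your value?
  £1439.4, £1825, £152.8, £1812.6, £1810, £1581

2

The deviation hurts exactly when the highest competing bid lies strictly between £1403.1 and £1797.5 — overbidding then wins at a price above your value.
£1439.4: inside the interval → strictly worse (loss £36.3).
£1825: above both → same outcome either way.
£152.8: below both → same outcome either way.
£1812.6: above both → same outcome either way.
£1810: above both → same outcome either way.
£1581: inside the interval → strictly worse (loss £177.9).
Count: 2.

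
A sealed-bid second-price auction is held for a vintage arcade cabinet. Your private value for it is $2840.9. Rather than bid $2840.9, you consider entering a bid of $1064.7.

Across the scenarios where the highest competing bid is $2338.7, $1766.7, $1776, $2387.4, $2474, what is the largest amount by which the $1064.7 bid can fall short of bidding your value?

$2338.7: truthful gives $502.2, deviation gives $0 → loss $502.2.
$1766.7: truthful gives $1074.2, deviation gives $0 → loss $1074.2.
$1776: truthful gives $1064.9, deviation gives $0 → loss $1064.9.
$2387.4: truthful gives $453.5, deviation gives $0 → loss $453.5.
$2474: truthful gives $366.9, deviation gives $0 → loss $366.9.
Maximum loss: $1074.2.

$1074.2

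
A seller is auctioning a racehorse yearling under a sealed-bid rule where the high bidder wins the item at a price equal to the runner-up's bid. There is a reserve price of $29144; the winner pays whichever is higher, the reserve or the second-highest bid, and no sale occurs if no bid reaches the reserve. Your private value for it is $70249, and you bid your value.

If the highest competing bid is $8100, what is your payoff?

$41105

Your bid $70249 is the highest and exceeds the reserve.
Price = max(second-highest bid, reserve) = max($8100, $29144) = $29144.
Payoff = $70249 − $29144 = $41105.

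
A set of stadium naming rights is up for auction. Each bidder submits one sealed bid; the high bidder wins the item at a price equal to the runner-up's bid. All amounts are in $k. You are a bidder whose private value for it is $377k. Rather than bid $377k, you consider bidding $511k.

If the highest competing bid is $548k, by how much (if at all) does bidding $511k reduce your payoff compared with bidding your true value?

$0k

Bidding your value $377k: you lose (since $377k < $548k). Payoff $0k.
Bidding $511k: you lose. Payoff $0k.
Difference = $0k − $0k = $0k; both bids lead to the same outcome because the competing bid is above both your value and your alternative bid.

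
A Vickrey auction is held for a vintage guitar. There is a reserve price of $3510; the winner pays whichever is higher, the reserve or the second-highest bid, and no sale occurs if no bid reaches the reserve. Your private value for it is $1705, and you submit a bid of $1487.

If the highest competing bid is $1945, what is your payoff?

Your bid $1487 is below the highest competing bid $1945, so you lose. Payoff $0.

$0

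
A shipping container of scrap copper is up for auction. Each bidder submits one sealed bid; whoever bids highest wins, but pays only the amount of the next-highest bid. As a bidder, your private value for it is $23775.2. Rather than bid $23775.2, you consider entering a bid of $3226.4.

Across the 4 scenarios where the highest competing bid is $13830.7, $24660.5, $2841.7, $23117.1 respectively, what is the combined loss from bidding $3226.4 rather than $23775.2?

$10602.6

The deviation costs you only when the competing bid falls strictly between $3226.4 and $23775.2; elsewhere both bids give the same outcome.
$13830.7: truthful payoff $9944.5, deviation payoff $0 → loss $9944.5.
$24660.5: outcomes coincide → loss $0.
$2841.7: outcomes coincide → loss $0.
$23117.1: truthful payoff $658.1, deviation payoff $0 → loss $658.1.
Total loss = $9944.5 + $658.1 = $10602.6.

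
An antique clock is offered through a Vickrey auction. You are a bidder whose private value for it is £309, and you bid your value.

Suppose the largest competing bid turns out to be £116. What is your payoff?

£193

Your bid £309 exceeds the highest competing bid £116, so you win.
In a second-price auction the winner pays the second-highest bid, £116.
Payoff = value − price = £309 − £116 = £193.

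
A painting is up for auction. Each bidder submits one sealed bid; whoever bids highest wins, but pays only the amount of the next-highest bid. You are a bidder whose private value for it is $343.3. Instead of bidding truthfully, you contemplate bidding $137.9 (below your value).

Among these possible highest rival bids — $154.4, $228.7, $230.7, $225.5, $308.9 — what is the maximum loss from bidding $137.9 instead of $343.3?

$188.9

$154.4: truthful gives $188.9, deviation gives $0 → loss $188.9.
$228.7: truthful gives $114.6, deviation gives $0 → loss $114.6.
$230.7: truthful gives $112.6, deviation gives $0 → loss $112.6.
$225.5: truthful gives $117.8, deviation gives $0 → loss $117.8.
$308.9: truthful gives $34.4, deviation gives $0 → loss $34.4.
Maximum loss: $188.9.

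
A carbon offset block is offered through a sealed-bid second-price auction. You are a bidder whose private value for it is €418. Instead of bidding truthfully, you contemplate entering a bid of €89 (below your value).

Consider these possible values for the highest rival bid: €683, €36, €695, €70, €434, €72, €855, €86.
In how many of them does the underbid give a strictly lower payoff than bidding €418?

The deviation hurts exactly when the highest competing bid lies strictly between €89 and €418 — underbidding then forfeits a profitable win.
€683: above both → same outcome either way.
€36: below both → same outcome either way.
€695: above both → same outcome either way.
€70: below both → same outcome either way.
€434: above both → same outcome either way.
€72: below both → same outcome either way.
€855: above both → same outcome either way.
€86: below both → same outcome either way.
Count: 0.

0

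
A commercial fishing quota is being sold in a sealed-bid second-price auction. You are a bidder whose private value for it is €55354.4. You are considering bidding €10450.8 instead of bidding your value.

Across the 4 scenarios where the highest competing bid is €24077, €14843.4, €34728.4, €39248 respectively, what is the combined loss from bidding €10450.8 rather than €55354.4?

The deviation costs you only when the competing bid falls strictly between €10450.8 and €55354.4; elsewhere both bids give the same outcome.
€24077: truthful payoff €31277.4, deviation payoff €0 → loss €31277.4.
€14843.4: truthful payoff €40511, deviation payoff €0 → loss €40511.
€34728.4: truthful payoff €20626, deviation payoff €0 → loss €20626.
€39248: truthful payoff €16106.4, deviation payoff €0 → loss €16106.4.
Total loss = €31277.4 + €40511 + €20626 + €16106.4 = €108520.8.

€108520.8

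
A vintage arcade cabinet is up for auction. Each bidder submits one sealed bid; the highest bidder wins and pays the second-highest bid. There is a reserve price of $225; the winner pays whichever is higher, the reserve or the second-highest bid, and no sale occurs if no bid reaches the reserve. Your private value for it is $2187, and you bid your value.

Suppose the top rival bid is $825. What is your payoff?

Your bid $2187 is the highest and exceeds the reserve.
Price = max(second-highest bid, reserve) = max($825, $225) = $825.
Payoff = $2187 − $825 = $1362.

$1362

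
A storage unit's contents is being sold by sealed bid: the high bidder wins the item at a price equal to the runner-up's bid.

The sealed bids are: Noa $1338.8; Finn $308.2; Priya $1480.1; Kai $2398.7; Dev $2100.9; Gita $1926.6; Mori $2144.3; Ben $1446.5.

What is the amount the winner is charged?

Highest bid: Kai at $2398.7, so Kai wins.
Second-highest bid: Mori at $2144.3 — that is the price the winner pays.

$2144.3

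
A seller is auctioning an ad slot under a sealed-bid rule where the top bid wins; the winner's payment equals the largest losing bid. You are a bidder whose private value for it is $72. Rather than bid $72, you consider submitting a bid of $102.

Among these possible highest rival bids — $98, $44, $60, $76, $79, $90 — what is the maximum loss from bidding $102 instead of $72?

$98: truthful gives $0, deviation gives −$26 → loss $26.
$44: same outcome either way → loss $0.
$60: same outcome either way → loss $0.
$76: truthful gives $0, deviation gives −$4 → loss $4.
$79: truthful gives $0, deviation gives −$7 → loss $7.
$90: truthful gives $0, deviation gives −$18 → loss $18.
Maximum loss: $26.

$26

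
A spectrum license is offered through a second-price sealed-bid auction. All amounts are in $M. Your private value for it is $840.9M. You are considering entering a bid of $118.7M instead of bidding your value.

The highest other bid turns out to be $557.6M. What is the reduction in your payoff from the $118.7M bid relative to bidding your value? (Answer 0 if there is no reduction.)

$283.3M

Bidding your value $840.9M: you win (since $840.9M > $557.6M) and pay $557.6M. Payoff $283.3M.
Bidding $118.7M: you lose. Payoff $0M.
The competing bid $557.6M lies between your shaded bid and your value, so underbidding forfeits an item you could have won at a profitable price.
Loss from deviating = $283.3M − ($0M) = $283.3M.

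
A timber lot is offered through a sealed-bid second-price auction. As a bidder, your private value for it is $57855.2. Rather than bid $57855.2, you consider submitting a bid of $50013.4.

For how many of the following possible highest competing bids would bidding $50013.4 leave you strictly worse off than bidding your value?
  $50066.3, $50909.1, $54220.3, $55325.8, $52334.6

5

The deviation hurts exactly when the highest competing bid lies strictly between $50013.4 and $57855.2 — underbidding then forfeits a profitable win.
$50066.3: inside the interval → strictly worse (loss $7788.9).
$50909.1: inside the interval → strictly worse (loss $6946.1).
$54220.3: inside the interval → strictly worse (loss $3634.9).
$55325.8: inside the interval → strictly worse (loss $2529.4).
$52334.6: inside the interval → strictly worse (loss $5520.6).
Count: 5.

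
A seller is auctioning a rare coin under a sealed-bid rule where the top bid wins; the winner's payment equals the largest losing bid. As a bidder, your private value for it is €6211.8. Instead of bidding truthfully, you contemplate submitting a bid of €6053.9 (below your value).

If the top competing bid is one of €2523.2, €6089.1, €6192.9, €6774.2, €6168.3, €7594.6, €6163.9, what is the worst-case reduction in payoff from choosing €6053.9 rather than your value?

€2523.2: same outcome either way → loss €0.
€6089.1: truthful gives €122.7, deviation gives €0 → loss €122.7.
€6192.9: truthful gives €18.9, deviation gives €0 → loss €18.9.
€6774.2: same outcome either way → loss €0.
€6168.3: truthful gives €43.5, deviation gives €0 → loss €43.5.
€7594.6: same outcome either way → loss €0.
€6163.9: truthful gives €47.9, deviation gives €0 → loss €47.9.
Maximum loss: €122.7.

€122.7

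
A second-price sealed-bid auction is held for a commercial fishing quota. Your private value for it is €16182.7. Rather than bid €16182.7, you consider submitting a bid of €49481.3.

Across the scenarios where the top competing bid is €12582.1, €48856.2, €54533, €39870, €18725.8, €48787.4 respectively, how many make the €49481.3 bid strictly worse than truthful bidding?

4

The deviation hurts exactly when the highest competing bid lies strictly between €16182.7 and €49481.3 — overbidding then wins at a price above your value.
€12582.1: below both → same outcome either way.
€48856.2: inside the interval → strictly worse (loss €32673.5).
€54533: above both → same outcome either way.
€39870: inside the interval → strictly worse (loss €23687.3).
€18725.8: inside the interval → strictly worse (loss €2543.1).
€48787.4: inside the interval → strictly worse (loss €32604.7).
Count: 4.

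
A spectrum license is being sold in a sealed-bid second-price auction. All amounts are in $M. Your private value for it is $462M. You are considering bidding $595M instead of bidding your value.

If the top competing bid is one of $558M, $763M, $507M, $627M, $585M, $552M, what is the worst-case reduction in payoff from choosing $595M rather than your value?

$558M: truthful gives $0M, deviation gives −$96M → loss $96M.
$763M: same outcome either way → loss $0M.
$507M: truthful gives $0M, deviation gives −$45M → loss $45M.
$627M: same outcome either way → loss $0M.
$585M: truthful gives $0M, deviation gives −$123M → loss $123M.
$552M: truthful gives $0M, deviation gives −$90M → loss $90M.
Maximum loss: $123M.

$123M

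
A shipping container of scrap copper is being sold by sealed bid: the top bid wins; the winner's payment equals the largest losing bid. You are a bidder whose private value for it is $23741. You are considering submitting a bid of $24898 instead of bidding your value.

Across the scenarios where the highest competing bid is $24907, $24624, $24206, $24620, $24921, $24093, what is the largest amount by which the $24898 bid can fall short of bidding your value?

$24907: same outcome either way → loss $0.
$24624: truthful gives $0, deviation gives −$883 → loss $883.
$24206: truthful gives $0, deviation gives −$465 → loss $465.
$24620: truthful gives $0, deviation gives −$879 → loss $879.
$24921: same outcome either way → loss $0.
$24093: truthful gives $0, deviation gives −$352 → loss $352.
Maximum loss: $883.

$883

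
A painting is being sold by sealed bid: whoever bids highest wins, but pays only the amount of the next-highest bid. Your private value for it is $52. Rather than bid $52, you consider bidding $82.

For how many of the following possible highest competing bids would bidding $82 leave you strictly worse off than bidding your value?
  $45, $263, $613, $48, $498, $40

0

The deviation hurts exactly when the highest competing bid lies strictly between $52 and $82 — overbidding then wins at a price above your value.
$45: below both → same outcome either way.
$263: above both → same outcome either way.
$613: above both → same outcome either way.
$48: below both → same outcome either way.
$498: above both → same outcome either way.
$40: below both → same outcome either way.
Count: 0.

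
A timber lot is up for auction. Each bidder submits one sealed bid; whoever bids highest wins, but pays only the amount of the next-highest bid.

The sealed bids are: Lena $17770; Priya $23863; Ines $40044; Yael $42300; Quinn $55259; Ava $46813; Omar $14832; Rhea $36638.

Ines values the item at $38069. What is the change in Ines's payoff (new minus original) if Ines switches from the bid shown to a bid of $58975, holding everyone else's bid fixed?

−$17190

The highest bid among the other bidders is $55259; Ines's bid doesn't change that.
Original bid $40044: Ines is not highest (top rival bid is $55259); payoff $0.
Alternative bid $58975: Ines is highest, pays the top rival bid $55259; payoff $38069 − $55259 = −$17190.
Change in payoff = −$17190 − ($0) = −$17190.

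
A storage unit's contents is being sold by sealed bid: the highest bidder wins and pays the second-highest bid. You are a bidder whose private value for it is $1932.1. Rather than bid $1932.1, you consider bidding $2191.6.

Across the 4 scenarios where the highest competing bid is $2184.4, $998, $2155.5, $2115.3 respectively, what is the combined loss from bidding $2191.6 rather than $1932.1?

$658.9

The deviation costs you only when the competing bid falls strictly between $1932.1 and $2191.6; elsewhere both bids give the same outcome.
$2184.4: truthful payoff $0, deviation payoff −$252.3 → loss $252.3.
$998: outcomes coincide → loss $0.
$2155.5: truthful payoff $0, deviation payoff −$223.4 → loss $223.4.
$2115.3: truthful payoff $0, deviation payoff −$183.2 → loss $183.2.
Total loss = $252.3 + $223.4 + $183.2 = $658.9.
Because the price is fixed by the runner-up's bid, deviating from your value can only change a good outcome into a bad one — never the reverse.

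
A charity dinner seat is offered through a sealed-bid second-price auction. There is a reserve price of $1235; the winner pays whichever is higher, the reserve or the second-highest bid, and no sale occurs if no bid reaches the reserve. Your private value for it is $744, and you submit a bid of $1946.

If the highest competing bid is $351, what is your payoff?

Your bid $1946 is the highest and exceeds the reserve.
Price = max(second-highest bid, reserve) = max($351, $1235) = $1235.
Payoff = $744 − $1235 = −$491.

−$491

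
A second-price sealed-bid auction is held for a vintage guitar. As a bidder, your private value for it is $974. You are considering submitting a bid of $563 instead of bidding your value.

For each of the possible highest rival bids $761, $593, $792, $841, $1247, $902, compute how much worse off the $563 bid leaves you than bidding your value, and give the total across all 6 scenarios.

$981

The deviation costs you only when the competing bid falls strictly between $563 and $974; elsewhere both bids give the same outcome.
$761: truthful payoff $213, deviation payoff $0 → loss $213.
$593: truthful payoff $381, deviation payoff $0 → loss $381.
$792: truthful payoff $182, deviation payoff $0 → loss $182.
$841: truthful payoff $133, deviation payoff $0 → loss $133.
$1247: outcomes coincide → loss $0.
$902: truthful payoff $72, deviation payoff $0 → loss $72.
Total loss = $213 + $381 + $182 + $133 + $72 = $981.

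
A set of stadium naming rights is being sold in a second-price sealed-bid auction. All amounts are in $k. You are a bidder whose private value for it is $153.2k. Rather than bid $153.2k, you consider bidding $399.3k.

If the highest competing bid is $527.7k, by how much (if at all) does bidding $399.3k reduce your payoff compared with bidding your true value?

$0k

Bidding your value $153.2k: you lose (since $153.2k < $527.7k). Payoff $0k.
Bidding $399.3k: you lose. Payoff $0k.
Difference = $0k − $0k = $0k; both bids lead to the same outcome because the competing bid is above both your value and your alternative bid.
Because the price is fixed by the runner-up's bid, deviating from your value can only change a good outcome into a bad one — never the reverse.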